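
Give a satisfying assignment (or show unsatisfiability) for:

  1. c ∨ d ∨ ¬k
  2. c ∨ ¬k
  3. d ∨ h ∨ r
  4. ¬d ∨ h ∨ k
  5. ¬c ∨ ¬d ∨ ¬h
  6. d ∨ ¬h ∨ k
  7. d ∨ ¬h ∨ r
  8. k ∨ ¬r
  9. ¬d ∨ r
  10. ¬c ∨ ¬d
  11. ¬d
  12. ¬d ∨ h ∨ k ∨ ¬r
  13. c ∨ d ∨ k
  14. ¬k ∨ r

h=F; r=T; c=T; k=T; d=F

Unit clause (¬d) forces d = False.
Set h = False.
  then (d ∨ h ∨ r) forces r = True.
  then (k ∨ ¬r) forces k = True.
  then (c ∨ d ∨ ¬k) forces c = True.
All clauses satisfied.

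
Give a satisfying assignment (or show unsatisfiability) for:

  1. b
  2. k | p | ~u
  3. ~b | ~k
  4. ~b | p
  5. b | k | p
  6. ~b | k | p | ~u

Unit clause (b) forces b = True.
In (~b | ~k) only ~k is left, so k = False.
In (~b | p) only p is left, so p = True.
Set u = False.
All clauses satisfied.

k = False, u = False, p = True, b = True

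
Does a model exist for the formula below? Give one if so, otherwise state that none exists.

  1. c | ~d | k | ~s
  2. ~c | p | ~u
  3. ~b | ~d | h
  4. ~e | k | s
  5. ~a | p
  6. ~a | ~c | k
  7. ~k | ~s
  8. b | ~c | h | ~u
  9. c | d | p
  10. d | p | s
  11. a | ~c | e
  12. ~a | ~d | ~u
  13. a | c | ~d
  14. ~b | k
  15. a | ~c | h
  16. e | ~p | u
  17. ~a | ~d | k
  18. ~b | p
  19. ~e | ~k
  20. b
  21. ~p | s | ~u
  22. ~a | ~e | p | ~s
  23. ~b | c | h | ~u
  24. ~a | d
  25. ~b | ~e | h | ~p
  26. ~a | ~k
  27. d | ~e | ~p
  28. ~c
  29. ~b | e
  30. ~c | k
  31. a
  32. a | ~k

The formula is unsatisfiable.

Case a = True:
  (~a | p) forces p = True.
  (b) forces b = True.
  (~b | k) forces k = True.
  Clause (~a | ~k) is falsified — contradiction.
Case a = False:
  Clause (a) is falsified — contradiction.
Both cases fail, so the formula is unsatisfiable.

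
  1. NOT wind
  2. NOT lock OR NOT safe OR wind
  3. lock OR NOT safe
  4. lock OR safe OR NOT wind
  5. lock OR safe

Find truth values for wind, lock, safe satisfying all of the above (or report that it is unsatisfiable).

wind=F, lock=T, safe=F

Unit clause (NOT wind) forces wind = False.
Try lock = False:
  (lock OR NOT safe) forces safe = False.
  clause (lock OR safe) is falsified — backtrack.
So lock = True.
  then (NOT lock OR NOT safe OR wind) forces safe = False.
Check each clause:
  (NOT wind): NOT wind holds.
  (NOT lock OR NOT safe OR wind): NOT safe holds.
  (lock OR NOT safe): lock holds.
  (lock OR safe OR NOT wind): lock holds.
  (lock OR safe): lock holds.
All clauses satisfied.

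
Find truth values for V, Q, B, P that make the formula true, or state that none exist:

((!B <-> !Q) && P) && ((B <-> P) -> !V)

V = True, Q = False, B = False, P = True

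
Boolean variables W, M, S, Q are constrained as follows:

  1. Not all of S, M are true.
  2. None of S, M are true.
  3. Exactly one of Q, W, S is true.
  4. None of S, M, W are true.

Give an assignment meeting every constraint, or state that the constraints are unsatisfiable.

W = False, M = False, S = False, Q = True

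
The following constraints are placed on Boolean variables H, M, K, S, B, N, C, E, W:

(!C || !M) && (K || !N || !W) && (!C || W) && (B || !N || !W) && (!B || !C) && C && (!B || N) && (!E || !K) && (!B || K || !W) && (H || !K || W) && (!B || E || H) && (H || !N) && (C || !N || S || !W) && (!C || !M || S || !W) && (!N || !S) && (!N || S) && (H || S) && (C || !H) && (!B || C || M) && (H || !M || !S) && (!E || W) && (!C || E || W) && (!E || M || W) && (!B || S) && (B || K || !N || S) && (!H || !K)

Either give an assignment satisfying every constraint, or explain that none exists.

H = True, M = False, K = False, S = True, B = False, N = False, C = True, E = True, W = True

Unit clause (C) forces C = True.
In (!C || !M) only !M is left, so M = False.
In (!C || W) only W is left, so W = True.
In (!B || !C) only !B is left, so B = False.
In (B || !N || !W) only !N is left, so N = False.
Set H = True.
  then (!H || !K) forces K = False.
Set S = True.
Set E = True.
All clauses satisfied.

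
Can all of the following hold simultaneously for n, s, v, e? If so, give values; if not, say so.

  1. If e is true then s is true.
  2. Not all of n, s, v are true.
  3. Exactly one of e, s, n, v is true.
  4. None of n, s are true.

n=F, s=F, v=T, e=F

  (1) e=F ⇒ s: vacuous ✓
  (2) {n, s, v}: 1/3 true — not all ✓
  (3) {e, s, n, v}: 1 true — exactly one ✓
  (4) {n, s}: 0 true — none ✓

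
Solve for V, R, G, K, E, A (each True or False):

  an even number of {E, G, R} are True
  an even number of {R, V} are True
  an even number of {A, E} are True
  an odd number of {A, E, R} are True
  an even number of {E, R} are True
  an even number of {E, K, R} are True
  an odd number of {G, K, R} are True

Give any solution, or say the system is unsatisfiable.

V = True, R = True, G = False, K = False, E = True, A = True

{E, G, R}: 2 true → even ✓
{R, V}: 2 true → even ✓
{A, E}: 2 true → even ✓
{A, E, R}: 3 true → odd ✓
{E, R}: 2 true → even ✓
{E, K, R}: 2 true → even ✓
{G, K, R}: 1 true → odd ✓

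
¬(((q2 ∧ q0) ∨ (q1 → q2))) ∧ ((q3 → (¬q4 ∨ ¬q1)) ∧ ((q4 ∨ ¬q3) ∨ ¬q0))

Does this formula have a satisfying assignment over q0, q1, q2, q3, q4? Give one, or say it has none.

q0 = True; q1 = True; q2 = False; q3 = False; q4 = True

  ¬(((q2 ∧ q0) ∨ (q1 → q2))) = True
    (q2 ∧ q0) ∨ (q1 → q2) = False
      q2 ∧ q0 = False
      q1 → q2 = False
  (q3 → (¬q4 ∨ ¬q1)) ∧ ((q4 ∨ ¬q3) ∨ ¬q0) = True
    q3 → (¬q4 ∨ ¬q1) = True
      ¬q4 ∨ ¬q1 = False
        ¬q4 = False
        ¬q1 = False
    (q4 ∨ ¬q3) ∨ ¬q0 = True
      q4 ∨ ¬q3 = True
        ¬q3 = True
      ¬q0 = False
Both conjuncts True, so the formula holds.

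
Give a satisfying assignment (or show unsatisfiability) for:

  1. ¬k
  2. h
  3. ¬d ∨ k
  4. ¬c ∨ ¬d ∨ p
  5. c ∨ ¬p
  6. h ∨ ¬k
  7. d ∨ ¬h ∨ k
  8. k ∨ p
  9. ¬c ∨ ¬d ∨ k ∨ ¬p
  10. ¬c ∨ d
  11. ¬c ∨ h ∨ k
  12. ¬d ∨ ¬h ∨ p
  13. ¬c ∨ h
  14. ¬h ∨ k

No satisfying assignment exists.

Case h = True:
  (¬k) forces k = False.
  Clause (¬h ∨ k) is falsified — contradiction.
Case h = False:
  Clause (h) is falsified — contradiction.
Both cases fail, so the formula is unsatisfiable.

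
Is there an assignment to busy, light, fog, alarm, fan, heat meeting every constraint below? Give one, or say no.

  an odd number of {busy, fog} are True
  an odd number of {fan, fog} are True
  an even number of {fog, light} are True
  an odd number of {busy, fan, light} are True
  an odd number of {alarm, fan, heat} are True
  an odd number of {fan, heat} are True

busy = False, light = True, fog = True, alarm = False, fan = False, heat = True

{busy, fog}: 1 true → odd ✓
{fan, fog}: 1 true → odd ✓
{fog, light}: 2 true → even ✓
{busy, fan, light}: 1 true → odd ✓
{alarm, fan, heat}: 1 true → odd ✓
{fan, heat}: 1 true → odd ✓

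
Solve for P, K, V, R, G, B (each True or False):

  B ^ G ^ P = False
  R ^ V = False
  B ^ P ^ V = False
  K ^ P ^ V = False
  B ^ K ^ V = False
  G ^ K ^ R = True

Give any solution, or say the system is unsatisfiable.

P=T, K=T, V=F, R=F, G=F, B=T

B ^ G ^ P = T ^ F ^ T = False ✓
R ^ V = F ^ F = False ✓
B ^ P ^ V = T ^ T ^ F = False ✓
K ^ P ^ V = T ^ T ^ F = False ✓
B ^ K ^ V = T ^ T ^ F = False ✓
G ^ K ^ R = F ^ T ^ F = True ✓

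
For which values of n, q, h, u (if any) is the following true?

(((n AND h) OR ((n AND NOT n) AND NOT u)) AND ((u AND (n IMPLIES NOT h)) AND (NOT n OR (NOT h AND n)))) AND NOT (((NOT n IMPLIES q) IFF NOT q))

Case n = True: the formula simplifies to (h AND ((u AND NOT h) AND NOT h)) AND NOT (NOT q).
  h = True: the conjunct NOT h is False.
  h = False: the conjunct h is False.
Case n = False: the conjunct (n AND h) OR ((n AND NOT n) AND NOT u) becomes (False AND h) OR (False AND NOT u) = False.
Both cases fail — unsatisfiable.

The formula is unsatisfiable.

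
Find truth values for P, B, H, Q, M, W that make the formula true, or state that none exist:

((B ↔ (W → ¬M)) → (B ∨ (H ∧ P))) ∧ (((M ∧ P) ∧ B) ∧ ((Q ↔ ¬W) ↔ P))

P = True, B = True, H = True, Q = False, M = True, W = True

  (B ↔ (W → ¬M)) → (B ∨ (H ∧ P)) = True
    B ↔ (W → ¬M) = False
      W → ¬M = False
        ¬M = False
    B ∨ (H ∧ P) = True
      H ∧ P = True
  ((M ∧ P) ∧ B) ∧ ((Q ↔ ¬W) ↔ P) = True
    (M ∧ P) ∧ B = True
      M ∧ P = True
    (Q ↔ ¬W) ↔ P = True
      Q ↔ ¬W = True
        ¬W = False
Both conjuncts True, so the formula holds.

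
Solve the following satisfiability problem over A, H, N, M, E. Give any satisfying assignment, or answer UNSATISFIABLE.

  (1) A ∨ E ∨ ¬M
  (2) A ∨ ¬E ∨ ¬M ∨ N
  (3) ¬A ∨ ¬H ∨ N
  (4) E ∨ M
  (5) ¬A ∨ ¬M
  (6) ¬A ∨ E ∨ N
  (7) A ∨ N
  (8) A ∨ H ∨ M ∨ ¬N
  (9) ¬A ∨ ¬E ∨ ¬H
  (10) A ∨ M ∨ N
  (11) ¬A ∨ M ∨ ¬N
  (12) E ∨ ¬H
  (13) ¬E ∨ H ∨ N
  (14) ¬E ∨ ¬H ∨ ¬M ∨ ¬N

A=F, H=F, N=T, M=T, E=T

Set A = False.
  then (A ∨ N) forces N = True.
Set H = False.
  then (A ∨ H ∨ M ∨ ¬N) forces M = True.
  then (A ∨ E ∨ ¬M) forces E = True.
All clauses satisfied.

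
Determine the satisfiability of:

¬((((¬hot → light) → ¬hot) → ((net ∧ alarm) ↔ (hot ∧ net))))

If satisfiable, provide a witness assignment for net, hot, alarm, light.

net = True, hot = False, alarm = True, light = True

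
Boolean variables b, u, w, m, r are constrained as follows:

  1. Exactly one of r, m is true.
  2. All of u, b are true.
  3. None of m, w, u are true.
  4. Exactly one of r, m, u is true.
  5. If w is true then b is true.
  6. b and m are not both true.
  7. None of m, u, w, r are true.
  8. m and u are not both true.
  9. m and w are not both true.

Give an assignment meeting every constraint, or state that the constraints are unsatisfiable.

Unsatisfiable — no assignment works.

Case u = True:
  Constraint (3) is violated (u=T) — contradiction.
Case u = False:
  Constraint (2) is violated (u=F) — contradiction.
Both cases fail — unsatisfiable.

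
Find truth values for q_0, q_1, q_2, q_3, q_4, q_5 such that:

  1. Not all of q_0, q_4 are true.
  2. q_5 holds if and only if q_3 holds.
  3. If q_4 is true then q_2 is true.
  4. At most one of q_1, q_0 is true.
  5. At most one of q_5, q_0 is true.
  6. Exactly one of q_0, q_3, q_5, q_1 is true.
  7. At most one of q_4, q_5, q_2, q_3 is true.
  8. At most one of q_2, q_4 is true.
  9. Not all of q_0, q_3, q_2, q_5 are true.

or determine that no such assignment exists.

q_0=F, q_1=T, q_2=F, q_3=F, q_4=F, q_5=F

  (1) {q_0, q_4}: 0/2 true — not all ✓
  (2) q_5=F, q_3=F — same ✓
  (3) q_4=F ⇒ q_2: vacuous ✓
  (4) {q_1, q_0}: 1 true — at most one ✓
  (5) {q_5, q_0}: 0 true — at most one ✓
  (6) {q_0, q_3, q_5, q_1}: 1 true — exactly one ✓
  (7) {q_4, q_5, q_2, q_3}: 0 true — at most one ✓
  (8) {q_2, q_4}: 0 true — at most one ✓
  (9) {q_0, q_3, q_2, q_5}: 0/4 true — not all ✓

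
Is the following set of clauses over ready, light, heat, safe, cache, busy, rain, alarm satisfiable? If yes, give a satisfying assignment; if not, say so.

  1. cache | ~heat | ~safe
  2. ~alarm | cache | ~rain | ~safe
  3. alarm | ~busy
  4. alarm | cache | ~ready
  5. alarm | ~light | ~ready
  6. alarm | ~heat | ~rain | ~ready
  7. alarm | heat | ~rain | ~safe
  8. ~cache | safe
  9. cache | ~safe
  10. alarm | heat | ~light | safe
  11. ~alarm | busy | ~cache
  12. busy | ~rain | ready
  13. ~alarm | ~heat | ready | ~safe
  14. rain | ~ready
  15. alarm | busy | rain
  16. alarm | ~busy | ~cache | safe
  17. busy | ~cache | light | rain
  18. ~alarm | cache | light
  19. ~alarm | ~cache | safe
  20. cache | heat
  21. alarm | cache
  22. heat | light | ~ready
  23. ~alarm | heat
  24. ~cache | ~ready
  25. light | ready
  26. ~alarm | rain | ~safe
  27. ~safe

Unit clause (~safe) forces safe = False.
In (~cache | safe) only ~cache is left, so cache = False.
In (cache | heat) only heat is left, so heat = True.
In (alarm | cache) only alarm is left, so alarm = True.
In (~alarm | cache | light) only light is left, so light = True.
Set ready = True.
  then (rain | ~ready) forces rain = True.
Set busy = True.
All clauses satisfied.

ready=T, light=T, heat=T, safe=F, cache=F, busy=T, rain=T, alarm=T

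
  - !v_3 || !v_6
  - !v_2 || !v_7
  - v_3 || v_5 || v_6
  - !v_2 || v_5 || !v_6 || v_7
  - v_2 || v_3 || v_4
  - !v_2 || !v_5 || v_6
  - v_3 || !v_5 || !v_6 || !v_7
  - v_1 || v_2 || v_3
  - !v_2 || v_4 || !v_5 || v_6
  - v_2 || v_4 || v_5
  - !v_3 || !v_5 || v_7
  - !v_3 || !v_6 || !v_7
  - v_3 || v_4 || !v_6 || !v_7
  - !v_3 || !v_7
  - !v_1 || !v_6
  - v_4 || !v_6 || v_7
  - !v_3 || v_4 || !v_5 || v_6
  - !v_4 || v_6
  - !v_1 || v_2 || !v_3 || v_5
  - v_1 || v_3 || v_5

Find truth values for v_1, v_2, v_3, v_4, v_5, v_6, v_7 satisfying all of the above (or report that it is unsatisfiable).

v_1=T, v_2=T, v_3=T, v_4=F, v_5=F, v_6=F, v_7=F

Set v_1 = True.
  then (!v_1 || !v_6) forces v_6 = False.
  then (!v_4 || v_6) forces v_4 = False.
Try v_2 = False:
  (v_2 || v_3 || v_4) forces v_3 = True.
  (v_2 || v_4 || v_5) forces v_5 = True.
  clause (!v_3 || v_4 || !v_5 || v_6) is falsified — backtrack.
So v_2 = True.
  then (!v_2 || !v_7) forces v_7 = False.
  then (!v_2 || !v_5 || v_6) forces v_5 = False.
  then (v_3 || v_5 || v_6) forces v_3 = True.
All clauses satisfied.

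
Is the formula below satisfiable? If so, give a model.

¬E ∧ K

E = False, K = True

  ¬E = True
Both conjuncts True, so the formula holds.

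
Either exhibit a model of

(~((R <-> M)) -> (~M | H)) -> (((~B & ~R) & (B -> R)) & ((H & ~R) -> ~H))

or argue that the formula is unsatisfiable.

B=F, M=F, H=F, R=F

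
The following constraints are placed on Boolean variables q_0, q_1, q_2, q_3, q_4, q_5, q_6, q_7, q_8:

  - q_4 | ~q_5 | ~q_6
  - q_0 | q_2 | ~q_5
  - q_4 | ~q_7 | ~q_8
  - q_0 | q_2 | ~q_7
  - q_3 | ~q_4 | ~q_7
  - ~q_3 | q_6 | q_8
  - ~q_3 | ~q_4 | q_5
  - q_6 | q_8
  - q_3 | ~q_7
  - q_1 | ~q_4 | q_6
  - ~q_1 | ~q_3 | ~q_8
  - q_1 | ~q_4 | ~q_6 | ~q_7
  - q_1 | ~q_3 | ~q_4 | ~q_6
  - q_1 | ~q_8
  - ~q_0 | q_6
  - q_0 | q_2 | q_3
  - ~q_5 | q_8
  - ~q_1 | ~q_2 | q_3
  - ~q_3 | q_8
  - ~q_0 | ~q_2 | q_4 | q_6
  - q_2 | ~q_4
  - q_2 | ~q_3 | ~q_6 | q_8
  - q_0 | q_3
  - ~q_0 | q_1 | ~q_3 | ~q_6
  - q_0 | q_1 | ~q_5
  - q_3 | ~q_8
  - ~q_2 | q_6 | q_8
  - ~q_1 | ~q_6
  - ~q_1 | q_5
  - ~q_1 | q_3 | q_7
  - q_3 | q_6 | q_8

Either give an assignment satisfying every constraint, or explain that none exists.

Set q_0 = True.
  then (~q_0 | q_6) forces q_6 = True.
  then (~q_1 | ~q_6) forces q_1 = False.
  then (q_1 | ~q_8) forces q_8 = False.
  then (~q_5 | q_8) forces q_5 = False.
  then (~q_3 | q_8) forces q_3 = False.
  then (q_3 | ~q_7) forces q_7 = False.
Set q_2 = True.
Set q_4 = True.
All clauses satisfied.

q_0 = True; q_1 = False; q_2 = True; q_3 = False; q_4 = True; q_5 = False; q_6 = True; q_7 = False; q_8 = False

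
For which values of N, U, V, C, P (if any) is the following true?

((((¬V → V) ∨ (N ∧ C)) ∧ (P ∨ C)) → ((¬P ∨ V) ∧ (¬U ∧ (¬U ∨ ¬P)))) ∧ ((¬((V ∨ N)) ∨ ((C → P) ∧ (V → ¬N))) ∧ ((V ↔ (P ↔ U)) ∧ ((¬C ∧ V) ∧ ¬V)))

Case V = True: the conjunct ¬V is False.
Case V = False: the conjunct V is False.
Both cases fail — unsatisfiable.

Unsatisfiable — no assignment works.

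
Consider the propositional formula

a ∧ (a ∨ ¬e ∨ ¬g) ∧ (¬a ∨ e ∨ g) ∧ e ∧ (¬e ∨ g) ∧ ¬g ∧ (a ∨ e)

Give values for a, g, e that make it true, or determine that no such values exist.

Unsatisfiable — no assignment works.

Case a = True:
  (e) forces e = True.
  (¬e ∨ g) forces g = True.
  Clause (¬g) is falsified — contradiction.
Case a = False:
  Clause (a) is falsified — contradiction.
Both cases fail, so the formula is unsatisfiable.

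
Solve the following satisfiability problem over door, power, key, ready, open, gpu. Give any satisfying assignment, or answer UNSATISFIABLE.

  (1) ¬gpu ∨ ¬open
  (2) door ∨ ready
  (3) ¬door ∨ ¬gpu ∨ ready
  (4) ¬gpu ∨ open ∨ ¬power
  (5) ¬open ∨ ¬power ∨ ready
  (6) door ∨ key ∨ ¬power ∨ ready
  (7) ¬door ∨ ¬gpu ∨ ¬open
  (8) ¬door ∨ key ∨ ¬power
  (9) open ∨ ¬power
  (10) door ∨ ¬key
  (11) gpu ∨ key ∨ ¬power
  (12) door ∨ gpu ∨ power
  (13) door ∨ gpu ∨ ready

door=T, power=F, key=F, ready=T, open=F, gpu=T

Set door = True.
Set power = False.
Set key = False.
Set ready = True.
Set open = False.
Set gpu = True.
All clauses satisfied.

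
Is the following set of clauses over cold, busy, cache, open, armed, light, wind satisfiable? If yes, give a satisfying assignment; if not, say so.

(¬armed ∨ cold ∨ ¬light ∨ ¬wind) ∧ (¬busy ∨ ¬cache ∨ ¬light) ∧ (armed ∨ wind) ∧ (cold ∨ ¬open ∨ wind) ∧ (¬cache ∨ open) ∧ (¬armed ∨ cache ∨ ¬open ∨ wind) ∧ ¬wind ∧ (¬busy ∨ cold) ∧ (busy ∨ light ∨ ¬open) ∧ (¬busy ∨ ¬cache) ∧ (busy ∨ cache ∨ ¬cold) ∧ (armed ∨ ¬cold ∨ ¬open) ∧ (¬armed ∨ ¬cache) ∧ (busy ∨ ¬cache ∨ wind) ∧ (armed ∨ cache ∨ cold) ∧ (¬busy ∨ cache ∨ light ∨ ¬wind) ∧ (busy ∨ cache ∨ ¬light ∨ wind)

cold = False, busy = False, cache = False, open = False, armed = True, light = False, wind = False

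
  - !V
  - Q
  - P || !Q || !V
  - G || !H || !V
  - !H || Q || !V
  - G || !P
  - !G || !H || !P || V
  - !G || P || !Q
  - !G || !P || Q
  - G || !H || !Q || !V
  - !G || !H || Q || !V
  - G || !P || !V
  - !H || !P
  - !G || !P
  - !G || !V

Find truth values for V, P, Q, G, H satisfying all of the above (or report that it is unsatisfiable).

V=F, P=F, Q=T, G=F, H=F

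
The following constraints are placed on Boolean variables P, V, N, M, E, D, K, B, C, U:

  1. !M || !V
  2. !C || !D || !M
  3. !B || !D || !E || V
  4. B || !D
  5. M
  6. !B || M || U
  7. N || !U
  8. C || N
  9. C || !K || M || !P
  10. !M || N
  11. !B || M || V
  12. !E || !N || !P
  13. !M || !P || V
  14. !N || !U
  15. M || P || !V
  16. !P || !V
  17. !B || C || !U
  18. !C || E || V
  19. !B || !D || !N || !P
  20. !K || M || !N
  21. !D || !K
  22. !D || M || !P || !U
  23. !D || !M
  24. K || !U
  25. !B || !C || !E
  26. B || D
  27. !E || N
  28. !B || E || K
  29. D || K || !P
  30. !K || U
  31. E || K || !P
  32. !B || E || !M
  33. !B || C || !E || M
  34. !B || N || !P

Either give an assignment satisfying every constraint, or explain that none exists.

P = False, V = False, N = True, M = True, E = True, D = False, K = False, B = True, C = False, U = False

Unit clause (M) forces M = True.
In (!M || N) only N is left, so N = True.
In (!N || !U) only !U is left, so U = False.
In (!D || !M) only !D is left, so D = False.
In (B || D) only B is left, so B = True.
In (!K || U) only !K is left, so K = False.
In (!B || E || !M) only E is left, so E = True.
In (!M || !V) only !V is left, so V = False.
In (!E || !N || !P) only !P is left, so P = False.
In (!B || !C || !E) only !C is left, so C = False.
All clauses satisfied.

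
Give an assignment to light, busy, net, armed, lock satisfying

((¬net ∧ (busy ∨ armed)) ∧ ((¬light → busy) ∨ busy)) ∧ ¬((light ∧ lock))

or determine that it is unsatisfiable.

light = True; busy = True; net = False; armed = True; lock = False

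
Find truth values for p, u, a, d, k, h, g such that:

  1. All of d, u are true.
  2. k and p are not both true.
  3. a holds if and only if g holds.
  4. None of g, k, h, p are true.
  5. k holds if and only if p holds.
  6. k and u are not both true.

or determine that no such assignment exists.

p: False; u: True; a: False; d: True; k: False; h: False; g: False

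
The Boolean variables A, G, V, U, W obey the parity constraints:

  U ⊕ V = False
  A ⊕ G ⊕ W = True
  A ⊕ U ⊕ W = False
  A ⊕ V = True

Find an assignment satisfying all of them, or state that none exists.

A: True; G: True; V: False; U: False; W: True

U ⊕ V = F ⊕ F = False ✓
A ⊕ G ⊕ W = T ⊕ T ⊕ T = True ✓
A ⊕ U ⊕ W = T ⊕ F ⊕ T = False ✓
A ⊕ V = T ⊕ F = True ✓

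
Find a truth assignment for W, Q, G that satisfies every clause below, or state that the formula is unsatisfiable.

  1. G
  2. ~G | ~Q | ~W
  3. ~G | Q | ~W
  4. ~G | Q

W: False; Q: True; G: True

Unit clause (G) forces G = True.
In (~G | Q) only Q is left, so Q = True.
In (~G | ~Q | ~W) only ~W is left, so W = False.
Check each clause:
  (G): G holds.
  (~G | ~Q | ~W): ~W holds.
  (~G | Q | ~W): Q holds.
  (~G | Q): Q holds.
All clauses satisfied.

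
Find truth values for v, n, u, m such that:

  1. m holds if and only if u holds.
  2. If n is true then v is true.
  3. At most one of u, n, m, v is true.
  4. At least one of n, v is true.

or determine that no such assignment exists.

v: True, n: False, u: False, m: False

  (1) m=F, u=F — same ✓
  (2) n=F ⇒ v: vacuous ✓
  (3) {u, n, m, v}: 1 true — at most one ✓
  (4) {n, v}: 1 true — at least one ✓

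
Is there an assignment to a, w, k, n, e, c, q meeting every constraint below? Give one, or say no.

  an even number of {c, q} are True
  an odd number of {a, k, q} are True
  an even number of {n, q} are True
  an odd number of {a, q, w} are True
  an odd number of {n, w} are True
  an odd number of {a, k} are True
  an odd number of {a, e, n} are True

a=F, w=T, k=T, n=F, e=T, c=F, q=F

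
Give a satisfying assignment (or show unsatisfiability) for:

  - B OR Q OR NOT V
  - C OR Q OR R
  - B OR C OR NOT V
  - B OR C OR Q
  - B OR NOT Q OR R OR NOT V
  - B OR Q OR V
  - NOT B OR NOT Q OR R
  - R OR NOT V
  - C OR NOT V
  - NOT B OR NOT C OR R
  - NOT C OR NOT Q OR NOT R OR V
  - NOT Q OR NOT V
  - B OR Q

Set R = True.
Set C = False.
  then (C OR NOT V) forces V = False.
Set Q = False.
  then (B OR C OR Q) forces B = True.
All clauses satisfied.

R=T, C=F, V=F, Q=F, B=T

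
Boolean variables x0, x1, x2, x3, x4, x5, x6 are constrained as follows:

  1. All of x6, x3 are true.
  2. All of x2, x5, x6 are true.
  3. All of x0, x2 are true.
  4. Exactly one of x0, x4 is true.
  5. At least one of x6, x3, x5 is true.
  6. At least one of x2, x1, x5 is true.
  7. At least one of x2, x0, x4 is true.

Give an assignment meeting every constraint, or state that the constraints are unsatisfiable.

x0 = True, x1 = False, x2 = True, x3 = True, x4 = False, x5 = True, x6 = True

  (1) {x6, x3}: all 2 true ✓
  (2) {x2, x5, x6}: all 3 true ✓
  (3) {x0, x2}: all 2 true ✓
  (4) {x0, x4}: 1 true — exactly one ✓
  (5) {x6, x3, x5}: 3 true — at least one ✓
  (6) {x2, x1, x5}: 2 true — at least one ✓
  (7) {x2, x0, x4}: 2 true — at least one ✓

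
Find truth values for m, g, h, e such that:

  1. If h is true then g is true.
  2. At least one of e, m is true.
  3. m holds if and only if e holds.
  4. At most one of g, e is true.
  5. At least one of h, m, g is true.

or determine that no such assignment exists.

m = True, g = False, h = False, e = True

  (1) h=F ⇒ g: vacuous ✓
  (2) {e, m}: 2 true — at least one ✓
  (3) m=T, e=T — same ✓
  (4) {g, e}: 1 true — at most one ✓
  (5) {h, m, g}: 1 true — at least one ✓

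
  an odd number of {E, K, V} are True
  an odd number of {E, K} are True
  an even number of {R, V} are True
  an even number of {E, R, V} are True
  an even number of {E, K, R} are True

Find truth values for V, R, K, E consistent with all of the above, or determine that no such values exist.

Adding constraints 1, 3, 5 mod 2: every variable appears an even number of times on the left, so the left side is 0.
But the right sides sum to 1 (mod 2). 0 ≠ 1 — the system is inconsistent.

Unsatisfiable — no assignment works.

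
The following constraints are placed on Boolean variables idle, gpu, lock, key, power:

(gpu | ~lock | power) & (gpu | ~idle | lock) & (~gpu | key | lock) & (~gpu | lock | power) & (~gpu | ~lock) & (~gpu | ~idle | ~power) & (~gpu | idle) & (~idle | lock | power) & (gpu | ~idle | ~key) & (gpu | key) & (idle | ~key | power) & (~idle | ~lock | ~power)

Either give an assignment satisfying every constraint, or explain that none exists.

idle: False, gpu: False, lock: True, key: True, power: True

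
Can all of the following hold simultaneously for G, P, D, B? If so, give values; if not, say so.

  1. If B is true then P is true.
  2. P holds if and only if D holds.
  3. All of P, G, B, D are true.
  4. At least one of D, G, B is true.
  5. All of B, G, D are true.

G: True, P: True, D: True, B: True

  (1) B=T ⇒ P: T ✓
  (2) P=T, D=T — same ✓
  (3) {P, G, B, D}: all 4 true ✓
  (4) {D, G, B}: 3 true — at least one ✓
  (5) {B, G, D}: all 3 true ✓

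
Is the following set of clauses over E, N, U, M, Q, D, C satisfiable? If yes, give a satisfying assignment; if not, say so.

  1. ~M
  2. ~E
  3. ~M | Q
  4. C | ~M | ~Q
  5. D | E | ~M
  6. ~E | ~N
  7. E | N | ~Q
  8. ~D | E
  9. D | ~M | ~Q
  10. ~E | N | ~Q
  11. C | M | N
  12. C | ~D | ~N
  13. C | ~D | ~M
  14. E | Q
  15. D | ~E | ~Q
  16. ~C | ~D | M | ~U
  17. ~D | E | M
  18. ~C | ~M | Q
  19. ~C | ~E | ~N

E = False, N = True, U = True, M = False, Q = True, D = False, C = True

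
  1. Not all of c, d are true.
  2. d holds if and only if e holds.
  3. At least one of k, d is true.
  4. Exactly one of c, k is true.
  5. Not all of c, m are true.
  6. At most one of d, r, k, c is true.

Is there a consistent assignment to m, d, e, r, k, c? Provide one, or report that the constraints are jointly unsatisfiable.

m = False; d = False; e = False; r = False; k = True; c = False

  (1) {c, d}: 0/2 true — not all ✓
  (2) d=F, e=F — same ✓
  (3) {k, d}: 1 true — at least one ✓
  (4) {c, k}: 1 true — exactly one ✓
  (5) {c, m}: 0/2 true — not all ✓
  (6) {d, r, k, c}: 1 true — at most one ✓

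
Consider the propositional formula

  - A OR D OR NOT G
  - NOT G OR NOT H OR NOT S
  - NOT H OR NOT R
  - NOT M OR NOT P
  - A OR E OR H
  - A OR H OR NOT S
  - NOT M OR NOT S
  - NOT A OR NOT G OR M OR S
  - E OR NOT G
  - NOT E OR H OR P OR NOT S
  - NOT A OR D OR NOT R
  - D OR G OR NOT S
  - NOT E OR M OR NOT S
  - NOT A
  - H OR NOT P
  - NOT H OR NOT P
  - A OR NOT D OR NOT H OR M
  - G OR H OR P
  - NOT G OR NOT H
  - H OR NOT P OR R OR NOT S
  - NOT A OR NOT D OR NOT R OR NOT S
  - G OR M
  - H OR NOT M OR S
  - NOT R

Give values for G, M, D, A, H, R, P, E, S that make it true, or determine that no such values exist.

G=F, M=T, D=T, A=F, H=T, R=F, P=F, E=F, S=F

Unit clause (NOT A) forces A = False.
Unit clause (NOT R) forces R = False.
Set G = False.
  then (G OR M) forces M = True.
  then (NOT M OR NOT P) forces P = False.
  then (NOT M OR NOT S) forces S = False.
  then (G OR H OR P) forces H = True.
Set D = True.
Set E = False.
All clauses satisfied.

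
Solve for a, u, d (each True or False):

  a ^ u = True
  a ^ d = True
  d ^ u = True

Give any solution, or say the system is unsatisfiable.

UNSATISFIABLE

Adding constraints 1, 2, 3 mod 2: every variable appears an even number of times on the left, so the left side is 0.
But the right sides sum to 1 (mod 2). 0 ≠ 1 — the system is inconsistent.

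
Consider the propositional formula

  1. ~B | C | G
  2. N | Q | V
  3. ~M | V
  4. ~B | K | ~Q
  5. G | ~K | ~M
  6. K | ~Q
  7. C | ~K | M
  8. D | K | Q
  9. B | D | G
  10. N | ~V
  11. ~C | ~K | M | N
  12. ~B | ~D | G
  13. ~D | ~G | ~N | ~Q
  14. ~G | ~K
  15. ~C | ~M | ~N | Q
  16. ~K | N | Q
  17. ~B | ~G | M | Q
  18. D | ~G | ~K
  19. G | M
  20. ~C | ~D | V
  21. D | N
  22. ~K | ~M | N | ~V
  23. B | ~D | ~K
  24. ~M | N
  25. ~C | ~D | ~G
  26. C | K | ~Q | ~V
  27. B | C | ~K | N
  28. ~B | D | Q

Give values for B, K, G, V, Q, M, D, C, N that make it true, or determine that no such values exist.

Set B = False.
Try K = True:
  (~G | ~K) forces G = False.
  (G | ~K | ~M) forces M = False.
  clause (G | M) is falsified — backtrack.
So K = False.
  then (K | ~Q) forces Q = False.
  then (D | K | Q) forces D = True.
Set G = False.
  then (G | M) forces M = True.
  then (~M | N) forces N = True.
  then (~M | V) forces V = True.
  then (~C | ~M | ~N | Q) forces C = False.
All clauses satisfied.

B: False; K: False; G: False; V: True; Q: False; M: True; D: True; C: False; N: True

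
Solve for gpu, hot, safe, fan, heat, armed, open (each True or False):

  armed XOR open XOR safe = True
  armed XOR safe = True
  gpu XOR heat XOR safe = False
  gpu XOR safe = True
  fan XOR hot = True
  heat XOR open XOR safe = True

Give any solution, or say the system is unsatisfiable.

gpu: True, hot: True, safe: False, fan: False, heat: True, armed: True, open: False

armed XOR open XOR safe = T XOR F XOR F = True ✓
armed XOR safe = T XOR F = True ✓
gpu XOR heat XOR safe = T XOR T XOR F = False ✓
gpu XOR safe = T XOR F = True ✓
fan XOR hot = F XOR T = True ✓
heat XOR open XOR safe = T XOR F XOR F = True ✓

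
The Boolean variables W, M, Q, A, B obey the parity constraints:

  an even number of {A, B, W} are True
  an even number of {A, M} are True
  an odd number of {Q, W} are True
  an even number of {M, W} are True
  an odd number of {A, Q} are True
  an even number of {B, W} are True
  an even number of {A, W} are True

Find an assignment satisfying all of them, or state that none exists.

W=F; M=F; Q=T; A=F; B=F

{A, B, W}: 0 true → even ✓
{A, M}: 0 true → even ✓
{Q, W}: 1 true → odd ✓
{M, W}: 0 true → even ✓
{A, Q}: 1 true → odd ✓
{B, W}: 0 true → even ✓
{A, W}: 0 true → even ✓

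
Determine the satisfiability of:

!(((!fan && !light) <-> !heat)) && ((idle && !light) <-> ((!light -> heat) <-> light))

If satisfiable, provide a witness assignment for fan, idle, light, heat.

fan = True; idle = True; light = False; heat = False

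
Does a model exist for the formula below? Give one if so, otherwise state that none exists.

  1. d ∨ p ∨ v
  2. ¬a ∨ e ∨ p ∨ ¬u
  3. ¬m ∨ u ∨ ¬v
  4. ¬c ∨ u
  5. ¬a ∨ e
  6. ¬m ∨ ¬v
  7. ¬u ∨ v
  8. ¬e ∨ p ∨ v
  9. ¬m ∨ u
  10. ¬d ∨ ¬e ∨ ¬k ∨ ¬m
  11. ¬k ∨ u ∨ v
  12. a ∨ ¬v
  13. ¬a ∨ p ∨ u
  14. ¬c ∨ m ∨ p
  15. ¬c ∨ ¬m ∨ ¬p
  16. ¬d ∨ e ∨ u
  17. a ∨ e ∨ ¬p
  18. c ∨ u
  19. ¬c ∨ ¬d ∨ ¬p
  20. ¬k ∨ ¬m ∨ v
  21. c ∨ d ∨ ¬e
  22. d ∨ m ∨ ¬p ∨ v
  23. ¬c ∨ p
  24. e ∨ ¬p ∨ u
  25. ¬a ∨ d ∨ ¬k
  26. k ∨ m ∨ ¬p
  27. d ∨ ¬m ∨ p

v=T; k=T; e=T; a=T; u=T; c=F; m=F; p=F; d=T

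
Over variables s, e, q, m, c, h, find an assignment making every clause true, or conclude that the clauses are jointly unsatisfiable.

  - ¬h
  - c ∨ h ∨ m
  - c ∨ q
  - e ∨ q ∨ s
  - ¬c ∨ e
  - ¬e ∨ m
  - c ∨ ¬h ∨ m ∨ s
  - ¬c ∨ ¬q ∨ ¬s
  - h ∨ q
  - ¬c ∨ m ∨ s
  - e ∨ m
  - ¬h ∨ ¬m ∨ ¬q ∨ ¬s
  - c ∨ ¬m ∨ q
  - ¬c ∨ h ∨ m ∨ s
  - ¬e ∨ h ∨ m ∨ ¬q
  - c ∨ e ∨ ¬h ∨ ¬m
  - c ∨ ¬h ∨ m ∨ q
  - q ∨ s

s = False; e = False; q = True; m = True; c = False; h = False

Unit clause (¬h) forces h = False.
In (h ∨ q) only q is left, so q = True.
Set s = False.
Set e = False.
  then (¬c ∨ e) forces c = False.
  then (e ∨ m) forces m = True.
All clauses satisfied.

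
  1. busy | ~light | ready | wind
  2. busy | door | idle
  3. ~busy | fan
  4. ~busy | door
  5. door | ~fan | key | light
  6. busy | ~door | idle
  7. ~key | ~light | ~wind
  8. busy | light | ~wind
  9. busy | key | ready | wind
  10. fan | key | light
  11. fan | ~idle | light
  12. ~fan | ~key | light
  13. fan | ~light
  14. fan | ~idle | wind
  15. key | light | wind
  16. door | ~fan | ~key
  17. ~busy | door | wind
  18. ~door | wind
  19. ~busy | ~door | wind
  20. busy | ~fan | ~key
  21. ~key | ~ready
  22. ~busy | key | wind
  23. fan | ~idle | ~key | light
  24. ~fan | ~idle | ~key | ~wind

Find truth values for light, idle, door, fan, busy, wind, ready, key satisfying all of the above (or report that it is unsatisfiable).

light=T; idle=T; door=T; fan=T; busy=T; wind=T; ready=T; key=F

Set light = True.
  then (fan | ~light) forces fan = True.
Set idle = True.
Set door = True.
  then (~door | wind) forces wind = True.
  then (~fan | ~idle | ~key | ~wind) forces key = False.
Set busy = True.
Set ready = True.
All clauses satisfied.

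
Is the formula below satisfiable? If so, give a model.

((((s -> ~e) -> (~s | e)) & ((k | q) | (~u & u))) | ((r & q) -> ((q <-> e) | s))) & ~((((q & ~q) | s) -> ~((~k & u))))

k = False, e = False, q = True, s = True, u = True, r = True

  (((s -> ~e) -> (~s | e)) & ((k | q) | (~u & u))) | ((r & q) -> ((q <-> e) | s)) = True
    ((s -> ~e) -> (~s | e)) & ((k | q) | (~u & u)) = False
      (s -> ~e) -> (~s | e) = False
        s -> ~e = True
          ~e = True
        ~s | e = False
          ~s = False
      (k | q) | (~u & u) = True
        k | q = True
        ~u & u = False
          ~u = False
    (r & q) -> ((q <-> e) | s) = True
      r & q = True
      (q <-> e) | s = True
        q <-> e = False
  ~((((q & ~q) | s) -> ~((~k & u)))) = True
    ((q & ~q) | s) -> ~((~k & u)) = False
      (q & ~q) | s = True
        q & ~q = False
          ~q = False
      ~((~k & u)) = False
        ~k & u = True
          ~k = True
Both conjuncts True, so the formula holds.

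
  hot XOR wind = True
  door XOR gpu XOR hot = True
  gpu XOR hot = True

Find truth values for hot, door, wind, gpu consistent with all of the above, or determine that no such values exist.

hot: False, door: False, wind: True, gpu: True

hot XOR wind = F XOR T = True ✓
door XOR gpu XOR hot = F XOR T XOR F = True ✓
gpu XOR hot = T XOR F = True ✓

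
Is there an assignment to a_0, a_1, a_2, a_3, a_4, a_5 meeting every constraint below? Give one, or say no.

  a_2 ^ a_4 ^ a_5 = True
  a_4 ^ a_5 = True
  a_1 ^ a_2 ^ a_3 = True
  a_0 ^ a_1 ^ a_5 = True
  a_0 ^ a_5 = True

a_0 = False, a_1 = False, a_2 = False, a_3 = True, a_4 = False, a_5 = True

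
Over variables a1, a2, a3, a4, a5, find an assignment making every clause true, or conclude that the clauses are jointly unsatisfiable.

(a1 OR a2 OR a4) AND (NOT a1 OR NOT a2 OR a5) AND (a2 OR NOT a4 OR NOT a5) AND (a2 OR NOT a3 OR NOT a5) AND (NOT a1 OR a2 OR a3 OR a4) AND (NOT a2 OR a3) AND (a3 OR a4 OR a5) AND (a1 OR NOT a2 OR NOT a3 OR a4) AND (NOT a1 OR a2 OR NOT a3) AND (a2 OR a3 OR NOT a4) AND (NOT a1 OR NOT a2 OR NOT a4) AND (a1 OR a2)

a1: False, a2: True, a3: True, a4: True, a5: True

Set a1 = False.
  then (a1 OR a2) forces a2 = True.
  then (NOT a2 OR a3) forces a3 = True.
  then (a1 OR NOT a2 OR NOT a3 OR a4) forces a4 = True.
Set a5 = True.
All clauses satisfied.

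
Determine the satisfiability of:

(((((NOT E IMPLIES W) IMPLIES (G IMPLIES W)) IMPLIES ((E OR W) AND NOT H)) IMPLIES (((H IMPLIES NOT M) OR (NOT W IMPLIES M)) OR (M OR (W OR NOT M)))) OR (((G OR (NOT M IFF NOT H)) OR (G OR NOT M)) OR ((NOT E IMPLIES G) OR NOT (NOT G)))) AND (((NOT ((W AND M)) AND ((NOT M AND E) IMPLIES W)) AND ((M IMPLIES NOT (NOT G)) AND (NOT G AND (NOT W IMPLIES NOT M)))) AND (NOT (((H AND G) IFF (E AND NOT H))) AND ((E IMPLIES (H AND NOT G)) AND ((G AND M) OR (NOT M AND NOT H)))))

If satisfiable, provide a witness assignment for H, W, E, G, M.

Unsatisfiable

Case M = True: the formula simplifies to (NOT W AND (NOT (NOT G) AND (NOT G AND W))) AND (NOT (((H AND G) IFF (E AND NOT H))) AND ((E IMPLIES (H AND NOT G)) AND G)).
  W = True: the conjunct NOT W is False.
  W = False: the conjunct W is False.
Case M = False: the formula simplifies to ((E IMPLIES W) AND NOT G) AND (NOT (((H AND G) IFF (E AND NOT H))) AND ((E IMPLIES (H AND NOT G)) AND NOT H)).
  H = True: the conjunct NOT H is False.
  H = False: simplifies to ((E IMPLIES W) AND NOT G) AND (NOT (NOT E) AND NOT E).
    E = True: the conjunct NOT E is False.
    E = False: the conjunct NOT (NOT E) becomes NOT (NOT False) = False.
Both cases fail — unsatisfiable.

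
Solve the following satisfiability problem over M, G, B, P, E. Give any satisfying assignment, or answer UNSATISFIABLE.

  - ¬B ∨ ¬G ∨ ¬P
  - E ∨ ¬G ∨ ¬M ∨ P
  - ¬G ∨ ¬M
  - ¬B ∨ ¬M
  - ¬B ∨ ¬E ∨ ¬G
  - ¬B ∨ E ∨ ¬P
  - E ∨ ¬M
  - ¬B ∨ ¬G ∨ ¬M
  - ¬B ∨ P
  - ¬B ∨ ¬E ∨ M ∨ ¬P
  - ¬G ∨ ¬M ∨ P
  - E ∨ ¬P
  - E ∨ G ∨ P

M = True, G = False, B = False, P = True, E = True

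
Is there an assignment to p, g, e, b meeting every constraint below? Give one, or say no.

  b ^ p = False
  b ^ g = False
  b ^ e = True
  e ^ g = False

No satisfying assignment exists.

Adding constraints 2, 3, 4 mod 2: every variable appears an even number of times on the left, so the left side is 0.
But the right sides sum to 1 (mod 2). 0 ≠ 1 — the system is inconsistent.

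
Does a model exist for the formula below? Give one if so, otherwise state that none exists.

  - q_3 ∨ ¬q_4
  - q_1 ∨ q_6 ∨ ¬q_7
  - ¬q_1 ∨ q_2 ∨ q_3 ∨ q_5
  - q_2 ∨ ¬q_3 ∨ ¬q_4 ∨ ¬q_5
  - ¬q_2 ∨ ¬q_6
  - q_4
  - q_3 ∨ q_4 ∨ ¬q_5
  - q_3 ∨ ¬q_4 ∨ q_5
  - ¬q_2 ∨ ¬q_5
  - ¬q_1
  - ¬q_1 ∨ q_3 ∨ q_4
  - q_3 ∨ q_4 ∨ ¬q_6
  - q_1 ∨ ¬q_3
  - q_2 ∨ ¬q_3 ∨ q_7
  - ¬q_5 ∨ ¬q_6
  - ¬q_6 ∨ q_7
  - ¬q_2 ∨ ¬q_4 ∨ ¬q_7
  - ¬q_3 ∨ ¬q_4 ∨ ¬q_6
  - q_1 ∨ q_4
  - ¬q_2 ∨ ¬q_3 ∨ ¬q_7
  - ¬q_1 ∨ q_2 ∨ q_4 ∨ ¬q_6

Case q_1 = True:
  Clause (¬q_1) is falsified — contradiction.
Case q_1 = False:
  (q_4) forces q_4 = True.
  (q_3 ∨ ¬q_4) forces q_3 = True.
  Clause (q_1 ∨ ¬q_3) is falsified — contradiction.
Both cases fail, so the formula is unsatisfiable.

UNSATISFIABLE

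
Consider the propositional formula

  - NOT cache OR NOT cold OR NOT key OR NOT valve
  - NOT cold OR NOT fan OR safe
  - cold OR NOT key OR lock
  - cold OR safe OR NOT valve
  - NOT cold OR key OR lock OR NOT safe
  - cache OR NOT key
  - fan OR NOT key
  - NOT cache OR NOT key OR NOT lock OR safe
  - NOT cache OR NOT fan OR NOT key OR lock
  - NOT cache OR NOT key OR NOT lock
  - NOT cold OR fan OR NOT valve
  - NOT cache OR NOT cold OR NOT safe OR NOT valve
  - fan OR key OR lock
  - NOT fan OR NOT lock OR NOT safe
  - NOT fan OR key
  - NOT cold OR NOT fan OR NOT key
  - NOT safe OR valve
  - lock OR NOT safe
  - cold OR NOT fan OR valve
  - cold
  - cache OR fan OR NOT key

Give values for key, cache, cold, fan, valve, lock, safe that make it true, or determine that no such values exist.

key = False, cache = False, cold = True, fan = False, valve = False, lock = True, safe = False

Unit clause (cold) forces cold = True.
Try key = True:
  (cache OR NOT key) forces cache = True.
  (NOT cache OR NOT cold OR NOT key OR NOT valve) forces valve = False.
  (fan OR NOT key) forces fan = True.
  clause (NOT cold OR NOT fan OR NOT key) is falsified — backtrack.
So key = False.
  then (NOT fan OR key) forces fan = False.
  then (NOT cold OR fan OR NOT valve) forces valve = False.
  then (fan OR key OR lock) forces lock = True.
  then (NOT safe OR valve) forces safe = False.
Set cache = False.
All clauses satisfied.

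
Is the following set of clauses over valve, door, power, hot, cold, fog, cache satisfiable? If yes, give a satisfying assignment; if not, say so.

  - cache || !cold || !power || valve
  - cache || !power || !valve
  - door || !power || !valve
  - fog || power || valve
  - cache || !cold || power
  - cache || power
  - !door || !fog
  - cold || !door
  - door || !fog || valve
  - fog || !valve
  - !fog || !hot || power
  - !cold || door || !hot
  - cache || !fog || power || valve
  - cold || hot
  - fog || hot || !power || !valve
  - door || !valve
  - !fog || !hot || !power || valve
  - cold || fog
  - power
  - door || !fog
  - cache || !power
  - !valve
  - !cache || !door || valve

Unit clause (power) forces power = True.
In (cache || !power) only cache is left, so cache = True.
Unit clause (!valve) forces valve = False.
In (!cache || !door || valve) only !door is left, so door = False.
In (door || !fog || valve) only !fog is left, so fog = False.
In (cold || fog) only cold is left, so cold = True.
In (!cold || door || !hot) only !hot is left, so hot = False.
All clauses satisfied.

valve: False, door: False, power: True, hot: False, cold: True, fog: False, cache: True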